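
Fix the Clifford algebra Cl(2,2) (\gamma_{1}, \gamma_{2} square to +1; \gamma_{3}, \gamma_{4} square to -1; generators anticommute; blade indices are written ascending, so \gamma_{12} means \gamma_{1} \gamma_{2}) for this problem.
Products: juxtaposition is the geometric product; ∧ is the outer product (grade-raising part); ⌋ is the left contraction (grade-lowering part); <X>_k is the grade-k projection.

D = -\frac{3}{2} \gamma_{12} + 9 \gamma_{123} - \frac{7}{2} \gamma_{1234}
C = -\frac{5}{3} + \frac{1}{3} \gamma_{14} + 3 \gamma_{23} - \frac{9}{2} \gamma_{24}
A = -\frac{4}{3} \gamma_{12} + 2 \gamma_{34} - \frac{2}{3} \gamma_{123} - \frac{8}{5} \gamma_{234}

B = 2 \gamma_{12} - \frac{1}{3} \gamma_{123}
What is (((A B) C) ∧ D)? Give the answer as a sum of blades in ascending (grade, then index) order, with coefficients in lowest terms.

step 1: \frac{26}{9} + \frac{8}{9} \gamma_{3} - \frac{8}{15} \gamma_{14} - \frac{2}{3} \gamma_{124} + \frac{16}{5} \gamma_{134} + 4 \gamma_{1234}
step 2: -\frac{674}{135} + 3 \gamma_{1} + \frac{26}{9} \gamma_{2} - \frac{344}{135} \gamma_{3} + \frac{12}{5} \gamma_{12} + 18 \gamma_{13} + \frac{374}{27} \gamma_{14} + 10 \gamma_{23} - 13 \gamma_{24} + \frac{72}{5} \gamma_{123} + \frac{482}{45} \gamma_{124} - \frac{206}{27} \gamma_{134} + 4 \gamma_{234} - \frac{124}{15} \gamma_{1234}
step 3: \frac{337}{45} \gamma_{12} - \frac{370}{9} \gamma_{123} + \frac{2359}{135} \gamma_{1234}
Answer: \frac{337}{45} \gamma_{12} - \frac{370}{9} \gamma_{123} + \frac{2359}{135} \gamma_{1234}


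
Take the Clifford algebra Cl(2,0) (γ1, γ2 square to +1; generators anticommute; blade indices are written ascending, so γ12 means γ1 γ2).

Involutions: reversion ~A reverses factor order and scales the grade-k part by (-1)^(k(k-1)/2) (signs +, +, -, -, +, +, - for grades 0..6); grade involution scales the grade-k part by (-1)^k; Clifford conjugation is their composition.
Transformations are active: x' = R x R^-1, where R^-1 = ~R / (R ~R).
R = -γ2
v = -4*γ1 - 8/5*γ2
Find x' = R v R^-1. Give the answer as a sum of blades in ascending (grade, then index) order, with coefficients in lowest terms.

~R = -γ2, and R ~R = 1, so R^-1 = ~R / (1).
R v = 8/5 - 4*γ12
Answer: 4*γ1 - 8/5*γ2


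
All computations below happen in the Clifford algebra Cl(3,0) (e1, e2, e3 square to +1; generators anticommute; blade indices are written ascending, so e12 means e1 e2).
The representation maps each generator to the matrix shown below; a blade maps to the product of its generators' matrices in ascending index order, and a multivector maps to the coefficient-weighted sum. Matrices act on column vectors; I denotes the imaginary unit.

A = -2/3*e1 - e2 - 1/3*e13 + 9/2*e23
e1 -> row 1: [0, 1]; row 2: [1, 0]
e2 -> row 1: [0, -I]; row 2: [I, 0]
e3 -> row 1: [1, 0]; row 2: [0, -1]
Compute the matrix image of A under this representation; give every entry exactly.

Bivector images (products of the table entries): rho(e13) = rho(e1)rho(e3) = row 1: [0, -1]; row 2: [1, 0]; rho(e23) = rho(e2)rho(e3) = row 1: [0, I]; row 2: [I, 0].
M = (-2/3)*rho(e1) + (-1)*rho(e2) + (-1/3)*rho(e13) + (9/2)*rho(e23), summed entrywise:
Answer: row 1: [0, -1/3 + 11*I/2]; row 2: [-1 + 7*I/2, 0]


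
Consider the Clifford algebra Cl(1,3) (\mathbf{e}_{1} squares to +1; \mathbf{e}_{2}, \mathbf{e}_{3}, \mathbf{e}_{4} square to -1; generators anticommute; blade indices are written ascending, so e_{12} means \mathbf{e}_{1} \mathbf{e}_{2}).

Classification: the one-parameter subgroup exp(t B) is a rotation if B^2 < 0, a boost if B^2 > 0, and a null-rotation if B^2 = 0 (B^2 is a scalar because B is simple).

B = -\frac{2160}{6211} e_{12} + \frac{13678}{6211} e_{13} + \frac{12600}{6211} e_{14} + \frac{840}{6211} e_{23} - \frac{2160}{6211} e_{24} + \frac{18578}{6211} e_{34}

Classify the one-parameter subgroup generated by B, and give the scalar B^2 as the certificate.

B^2 term by term: the squares give (-\frac{2160}{6211})^2*(e_{12})^2 + (\frac{13678}{6211})^2*(e_{13})^2 + (\frac{12600}{6211})^2*(e_{14})^2 + (\frac{840}{6211})^2*(e_{23})^2 + (-\frac{2160}{6211})^2*(e_{24})^2 + (\frac{18578}{6211})^2*(e_{34})^2 = \frac{4665600}{38576521}*(+1) + \frac{187087684}{38576521}*(+1) + \frac{158760000}{38576521}*(+1) + \frac{705600}{38576521}*(-1) + \frac{4665600}{38576521}*(-1) + \frac{345142084}{38576521}*(-1) = 0 (each basis 2-blade squares to minus the product of its generators' squares); cross terms between blades sharing an index anticommute and cancel; the commuting (index-disjoint) pairs give grade-4 terms 2*c*c'*(blade product), which cancel blade by blade — e_{1234}: -\frac{80256960}{38576521} + \frac{59088960}{38576521} + \frac{21168000}{38576521} = 0 — confirming B is simple. So B^2 = 0.
Answer: null-rotation, certificate B^2 = 0. One invariant decides it: the square 0 survives every conjugation, and its sign is exactly the classification.


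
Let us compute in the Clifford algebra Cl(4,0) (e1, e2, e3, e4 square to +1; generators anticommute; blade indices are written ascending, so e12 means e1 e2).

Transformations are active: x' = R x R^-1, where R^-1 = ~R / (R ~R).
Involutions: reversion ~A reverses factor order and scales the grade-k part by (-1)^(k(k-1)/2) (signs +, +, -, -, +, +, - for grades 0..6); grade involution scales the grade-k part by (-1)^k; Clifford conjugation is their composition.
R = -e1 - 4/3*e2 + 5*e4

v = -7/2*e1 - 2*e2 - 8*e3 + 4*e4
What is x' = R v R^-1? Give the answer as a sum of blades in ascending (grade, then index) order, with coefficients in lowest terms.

~R = -e1 - 4/3*e2 + 5*e4, and R ~R = 250/9, so R^-1 = ~R / (250/9).
R v = 157/6 - 8/3*e12 + 8*e13 + 27/2*e14 + 32/3*e23 + 14/3*e24 + 40*e34
Answer: 202/125*e1 - 64/125*e2 + 8*e3 + 271/50*e4


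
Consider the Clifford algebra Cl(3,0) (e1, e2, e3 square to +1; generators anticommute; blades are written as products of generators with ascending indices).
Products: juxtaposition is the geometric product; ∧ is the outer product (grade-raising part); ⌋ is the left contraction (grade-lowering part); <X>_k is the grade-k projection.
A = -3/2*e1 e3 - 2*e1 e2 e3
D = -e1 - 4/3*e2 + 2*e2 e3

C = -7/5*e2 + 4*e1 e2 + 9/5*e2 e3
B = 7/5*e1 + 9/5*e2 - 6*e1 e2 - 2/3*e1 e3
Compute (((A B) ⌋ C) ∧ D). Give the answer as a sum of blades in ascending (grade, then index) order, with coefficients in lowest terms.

step 1: -1 + 4/3*e2 - 99/10*e3 + 18/5*e1 e3 + 31/5*e2 e3 + 27/10*e1 e2 e3
step 2: -977/75 - 16/3*e1 + 961/50*e2 + 12/5*e3 - 4*e1 e2 - 9/5*e2 e3
step 3: 977/75*e1 + 3908/225*e2 + 11849/450*e1 e2 + 12/5*e1 e3 - 1714/75*e2 e3 - 133/15*e1 e2 e3
Answer: 977/75*e1 + 3908/225*e2 + 11849/450*e1 e2 + 12/5*e1 e3 - 1714/75*e2 e3 - 133/15*e1 e2 e3


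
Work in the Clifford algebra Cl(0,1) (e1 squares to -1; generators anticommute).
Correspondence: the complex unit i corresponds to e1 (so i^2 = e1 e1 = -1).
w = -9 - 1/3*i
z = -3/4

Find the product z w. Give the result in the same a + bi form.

In blades: z = -3/4, w = -9 - 1/3*e1.
Distribute z over w term by term (generator squares from the signature, products reordered to ascending indices): (-3/4)*w = 27/4 + 1/4*e1.
Sum: 27/4 + 1/4*e1; translating back through the correspondence:
Answer: 27/4 + 1/4*i


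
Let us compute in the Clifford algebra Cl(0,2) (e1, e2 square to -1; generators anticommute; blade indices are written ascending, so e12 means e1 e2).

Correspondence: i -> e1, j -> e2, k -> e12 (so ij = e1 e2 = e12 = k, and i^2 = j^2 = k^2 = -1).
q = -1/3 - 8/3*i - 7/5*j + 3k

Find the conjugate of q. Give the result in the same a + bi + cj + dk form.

In blades: q = -1/3 - 8/3*e1 - 7/5*e2 + 3*e12.
Conjugation here is Clifford conjugation: the scalar is fixed and the grade-1 and grade-2 blades all flip sign, giving -1/3 + 8/3*e1 + 7/5*e2 - 3*e12; translating back:
Answer: -1/3 + 8/3*i + 7/5*j - 3k


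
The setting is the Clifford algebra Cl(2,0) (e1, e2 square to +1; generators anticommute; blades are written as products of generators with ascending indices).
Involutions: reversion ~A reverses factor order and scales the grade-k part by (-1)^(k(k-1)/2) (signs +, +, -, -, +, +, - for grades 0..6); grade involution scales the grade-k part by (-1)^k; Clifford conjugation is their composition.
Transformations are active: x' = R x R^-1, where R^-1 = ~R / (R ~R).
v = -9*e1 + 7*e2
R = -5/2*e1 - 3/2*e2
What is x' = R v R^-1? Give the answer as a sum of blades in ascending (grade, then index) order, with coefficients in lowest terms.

~R = -5/2*e1 - 3/2*e2, and R ~R = 17/2, so R^-1 = ~R / (17/2).
R v = 12 - 31*e1 e2
Answer: 33/17*e1 - 191/17*e2


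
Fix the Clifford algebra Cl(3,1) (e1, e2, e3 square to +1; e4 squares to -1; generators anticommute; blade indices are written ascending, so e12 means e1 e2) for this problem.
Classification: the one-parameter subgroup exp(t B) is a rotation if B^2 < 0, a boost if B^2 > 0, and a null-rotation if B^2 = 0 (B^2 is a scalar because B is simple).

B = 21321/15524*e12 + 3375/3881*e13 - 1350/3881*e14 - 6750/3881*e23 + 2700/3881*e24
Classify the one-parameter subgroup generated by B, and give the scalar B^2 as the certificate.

B^2 term by term: the squares give (21321/15524)^2*(e12)^2 + (3375/3881)^2*(e13)^2 + (-1350/3881)^2*(e14)^2 + (-6750/3881)^2*(e23)^2 + (2700/3881)^2*(e24)^2 = 454585041/240994576*(-1) + 11390625/15062161*(-1) + 1822500/15062161*(+1) + 45562500/15062161*(-1) + 7290000/15062161*(+1) = -81/16 (each basis 2-blade squares to minus the product of its generators' squares); cross terms between blades sharing an index anticommute and cancel; the commuting (index-disjoint) pairs give grade-4 terms 2*c*c'*(blade product), which cancel blade by blade — e1234: -18225000/15062161 + 18225000/15062161 = 0 — confirming B is simple. So B^2 = -81/16.
Answer: rotation, certificate B^2 = -81/16. The invariant at work: B^2 = -81/16 is unchanged by conjugation, hence its sign classifies the subgroup whatever basis B is written in.


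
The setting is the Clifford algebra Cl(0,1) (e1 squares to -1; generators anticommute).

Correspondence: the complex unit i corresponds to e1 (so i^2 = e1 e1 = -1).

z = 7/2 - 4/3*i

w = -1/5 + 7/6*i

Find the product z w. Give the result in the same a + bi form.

In blades: z = 7/2 - 4/3*e1, w = -1/5 + 7/6*e1.
Distribute z over w term by term (generator squares from the signature, products reordered to ascending indices): (7/2)*w = -7/10 + 49/12*e1; (-4/3*e1)*w = 14/9 + 4/15*e1.
Sum: 77/90 + 87/20*e1; translating back through the correspondence:
Answer: 77/90 + 87/20*i


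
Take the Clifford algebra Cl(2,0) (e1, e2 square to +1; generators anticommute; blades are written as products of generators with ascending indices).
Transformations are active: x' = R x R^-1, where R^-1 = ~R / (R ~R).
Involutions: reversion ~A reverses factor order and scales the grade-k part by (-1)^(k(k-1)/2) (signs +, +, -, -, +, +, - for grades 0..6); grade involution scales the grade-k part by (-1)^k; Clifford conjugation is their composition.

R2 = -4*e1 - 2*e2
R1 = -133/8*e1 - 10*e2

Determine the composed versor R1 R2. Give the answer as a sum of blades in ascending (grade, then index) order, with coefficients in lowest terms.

Distribute over the terms of R1 (each basis-blade product reordered to ascending indices, repeated generators contracted through their squares):
(-133/8*e1) R2 = 133/2 + 133/4*e1 e2
(-10*e2) R2 = 20 - 40*e1 e2
Summing the partial products and collecting blades:
Answer: 173/2 - 27/4*e1 e2


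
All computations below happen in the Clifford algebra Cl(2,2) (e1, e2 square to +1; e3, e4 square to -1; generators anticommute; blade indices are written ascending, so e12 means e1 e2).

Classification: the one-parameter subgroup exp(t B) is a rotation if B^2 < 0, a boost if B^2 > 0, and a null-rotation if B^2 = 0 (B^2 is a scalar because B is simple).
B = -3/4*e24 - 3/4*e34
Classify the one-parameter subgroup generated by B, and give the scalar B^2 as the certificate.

B^2 term by term: the squares give (-3/4)^2*(e24)^2 + (-3/4)^2*(e34)^2 = 9/16*(+1) + 9/16*(-1) = 0 (each basis 2-blade squares to minus the product of its generators' squares); cross terms between blades sharing an index anticommute and cancel. So B^2 = 0.
Answer: null-rotation, certificate B^2 = 0. Note: conjugating B changes its blade decomposition but never the scalar B^2 = 0, whose sign settles the classification.


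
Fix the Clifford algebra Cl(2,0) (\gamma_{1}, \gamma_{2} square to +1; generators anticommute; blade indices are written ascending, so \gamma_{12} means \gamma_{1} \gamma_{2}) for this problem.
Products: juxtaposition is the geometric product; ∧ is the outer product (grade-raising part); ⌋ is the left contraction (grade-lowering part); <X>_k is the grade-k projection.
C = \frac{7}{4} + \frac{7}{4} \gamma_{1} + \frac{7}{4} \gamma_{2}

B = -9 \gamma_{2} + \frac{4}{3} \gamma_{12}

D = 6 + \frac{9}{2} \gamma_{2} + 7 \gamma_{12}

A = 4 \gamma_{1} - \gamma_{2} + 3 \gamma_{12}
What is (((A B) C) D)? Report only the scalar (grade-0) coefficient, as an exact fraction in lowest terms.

step 1: 5 - \frac{77}{3} \gamma_{1} + \frac{16}{3} \gamma_{2} - 36 \gamma_{12}
step 2: -\frac{161}{6} - \frac{595}{6} \gamma_{1} + \frac{973}{12} \gamma_{2} - \frac{469}{4} \gamma_{12}
step 3: \frac{8197}{8} - \frac{40565}{24} \gamma_{1} - \frac{3941}{12} \gamma_{2} - \frac{16051}{12} \gamma_{12}
Answer: \frac{8197}{8}


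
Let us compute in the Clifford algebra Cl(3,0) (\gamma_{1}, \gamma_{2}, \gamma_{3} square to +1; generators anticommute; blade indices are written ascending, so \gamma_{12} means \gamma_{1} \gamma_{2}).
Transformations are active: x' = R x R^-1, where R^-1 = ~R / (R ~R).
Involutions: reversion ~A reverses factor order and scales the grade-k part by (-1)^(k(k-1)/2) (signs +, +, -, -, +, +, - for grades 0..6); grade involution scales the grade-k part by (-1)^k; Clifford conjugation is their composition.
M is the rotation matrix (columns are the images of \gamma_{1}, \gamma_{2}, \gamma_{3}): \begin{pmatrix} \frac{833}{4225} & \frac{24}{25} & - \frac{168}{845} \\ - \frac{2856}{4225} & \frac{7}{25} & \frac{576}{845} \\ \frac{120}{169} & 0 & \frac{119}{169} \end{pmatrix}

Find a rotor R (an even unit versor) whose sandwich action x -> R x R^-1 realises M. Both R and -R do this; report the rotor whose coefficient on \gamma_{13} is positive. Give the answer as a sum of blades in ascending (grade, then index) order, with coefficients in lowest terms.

Method: write R = a + b12*\gamma_{12} + b13*\gamma_{13} + b23*\gamma_{23} with a^2 + b12^2 + b13^2 + b23^2 = 1 (so R^-1 = ~R). Expanding the columns R e_j ~R gives tr M = 4a^2 - 1 and, from the antisymmetric part, M21 - M12 = -4a*b12, M13 - M31 = 4a*b13, M32 - M23 = -4a*b23.
Here tr M = \frac{4991}{4225}, so a^2 = (1 + tr M)/4 = \frac{2304}{4225} and a = ±\frac{48}{65}. Taking a = \frac{48}{65}: M21 - M12 = -\frac{6912}{4225}, M13 - M31 = -\frac{768}{845}, M32 - M23 = -\frac{576}{845}, giving b12 = \frac{36}{65}, b13 = -\frac{4}{13}, b23 = \frac{3}{13}, i.e. R = \frac{48}{65} + \frac{36}{65} \gamma_{12} - \frac{4}{13} \gamma_{13} + \frac{3}{13} \gamma_{23}.
Its \gamma_{13} coefficient is negative, so report the other preimage -R.
Answer: -\frac{48}{65} - \frac{36}{65} \gamma_{12} + \frac{4}{13} \gamma_{13} - \frac{3}{13} \gamma_{23}. Why the constraint matters: R and -R act identically through the sandwich — M has trace \frac{4991}{4225} either way — so only the sign condition on \gamma_{13} picks one of the two preimages.


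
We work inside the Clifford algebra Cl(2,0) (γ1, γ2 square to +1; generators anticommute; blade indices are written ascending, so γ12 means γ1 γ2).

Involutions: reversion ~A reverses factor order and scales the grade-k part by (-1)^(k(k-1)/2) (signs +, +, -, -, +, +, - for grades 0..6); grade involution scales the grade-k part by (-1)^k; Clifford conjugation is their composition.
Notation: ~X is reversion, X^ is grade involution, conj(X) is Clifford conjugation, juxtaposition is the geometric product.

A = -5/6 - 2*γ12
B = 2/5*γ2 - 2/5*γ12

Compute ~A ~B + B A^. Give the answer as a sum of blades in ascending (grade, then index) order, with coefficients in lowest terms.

first term: -4/5 + 4/5*γ1 - 1/3*γ2 - 1/3*γ12
second term: -4/5 + 4/5*γ1 - 1/3*γ2 + 1/3*γ12
Answer: -8/5 + 8/5*γ1 - 2/3*γ2


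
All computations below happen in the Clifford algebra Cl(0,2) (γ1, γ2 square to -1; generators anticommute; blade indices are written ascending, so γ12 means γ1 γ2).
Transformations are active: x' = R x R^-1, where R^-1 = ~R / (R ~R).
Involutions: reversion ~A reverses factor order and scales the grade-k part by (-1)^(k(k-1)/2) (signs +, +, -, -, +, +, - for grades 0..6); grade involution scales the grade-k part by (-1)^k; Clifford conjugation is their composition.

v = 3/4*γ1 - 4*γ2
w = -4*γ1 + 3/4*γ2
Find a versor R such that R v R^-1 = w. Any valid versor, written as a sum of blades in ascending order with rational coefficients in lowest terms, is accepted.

Reasoning: v^2 = w^2 = -265/16 since conjugation preserves the quadratic form; R = v + w = -13/4*γ1 - 13/4*γ2 is then valid when invertible, keeping its own part and reversing (v - w)/2.
Answer: -13/4*γ1 - 13/4*γ2


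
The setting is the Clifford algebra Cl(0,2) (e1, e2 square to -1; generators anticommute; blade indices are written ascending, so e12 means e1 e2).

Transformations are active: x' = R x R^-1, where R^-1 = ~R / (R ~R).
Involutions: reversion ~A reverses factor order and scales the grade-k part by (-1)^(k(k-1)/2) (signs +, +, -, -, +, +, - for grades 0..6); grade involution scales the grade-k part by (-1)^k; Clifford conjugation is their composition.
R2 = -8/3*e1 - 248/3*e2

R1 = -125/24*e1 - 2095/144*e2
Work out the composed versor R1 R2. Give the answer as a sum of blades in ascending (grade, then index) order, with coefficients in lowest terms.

Distribute over the terms of R1 (each basis-blade product reordered to ascending indices, repeated generators contracted through their squares):
(-125/24*e1) R2 = -125/9 + 3875/9*e12
(-2095/144*e2) R2 = -64945/54 - 2095/54*e12
Summing the partial products and collecting blades:
Answer: -65695/54 + 21155/54*e12


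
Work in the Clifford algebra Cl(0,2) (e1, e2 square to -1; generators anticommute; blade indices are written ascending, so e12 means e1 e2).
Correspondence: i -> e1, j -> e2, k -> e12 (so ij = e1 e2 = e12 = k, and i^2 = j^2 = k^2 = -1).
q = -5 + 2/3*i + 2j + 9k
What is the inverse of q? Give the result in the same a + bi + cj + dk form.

In blades: q = -5 + 2/3*e1 + 2*e2 + 9*e12.
With qbar = -5 - 2/3*e1 - 2*e2 - 9*e12 (scalar fixed, mapped units negated), q qbar = 994/9 (the sum of squared coefficients), so q^-1 = qbar / (994/9) = -45/994 - 3/497*e1 - 9/497*e2 - 81/994*e12; translating back:
Answer: -45/994 - 3/497*i - 9/497*j - 81/994*k


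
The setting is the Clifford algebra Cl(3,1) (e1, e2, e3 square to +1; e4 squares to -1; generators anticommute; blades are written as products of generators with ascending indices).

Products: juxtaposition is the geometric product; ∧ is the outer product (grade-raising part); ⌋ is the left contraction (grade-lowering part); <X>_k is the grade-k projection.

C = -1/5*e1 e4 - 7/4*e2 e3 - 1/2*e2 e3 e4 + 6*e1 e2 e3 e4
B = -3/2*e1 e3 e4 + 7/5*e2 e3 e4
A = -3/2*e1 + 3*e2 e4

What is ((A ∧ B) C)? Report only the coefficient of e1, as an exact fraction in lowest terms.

step 1: -21/10*e1 e2 e3 e4
step 2: 63/5 + 21/20*e1 - 147/40*e1 e4 + 21/50*e2 e3
Answer: 21/20


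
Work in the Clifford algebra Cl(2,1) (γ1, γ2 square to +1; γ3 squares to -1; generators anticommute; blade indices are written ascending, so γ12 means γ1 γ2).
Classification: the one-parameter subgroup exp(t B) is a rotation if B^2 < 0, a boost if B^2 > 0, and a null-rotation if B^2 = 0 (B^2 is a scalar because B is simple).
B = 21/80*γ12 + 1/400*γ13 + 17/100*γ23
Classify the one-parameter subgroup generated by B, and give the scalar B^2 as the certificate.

B^2 term by term: the squares give (21/80)^2*(γ12)^2 + (1/400)^2*(γ13)^2 + (17/100)^2*(γ23)^2 = 441/6400*(-1) + 1/160000*(+1) + 289/10000*(+1) = -1/25 (each basis 2-blade squares to minus the product of its generators' squares); cross terms between blades sharing an index anticommute and cancel. So B^2 = -1/25.
Answer: rotation, certificate B^2 = -1/25. Certificate logic: -1/25 is a conjugation-invariant scalar, so its sign fixes rotation versus boost versus null-rotation outright.


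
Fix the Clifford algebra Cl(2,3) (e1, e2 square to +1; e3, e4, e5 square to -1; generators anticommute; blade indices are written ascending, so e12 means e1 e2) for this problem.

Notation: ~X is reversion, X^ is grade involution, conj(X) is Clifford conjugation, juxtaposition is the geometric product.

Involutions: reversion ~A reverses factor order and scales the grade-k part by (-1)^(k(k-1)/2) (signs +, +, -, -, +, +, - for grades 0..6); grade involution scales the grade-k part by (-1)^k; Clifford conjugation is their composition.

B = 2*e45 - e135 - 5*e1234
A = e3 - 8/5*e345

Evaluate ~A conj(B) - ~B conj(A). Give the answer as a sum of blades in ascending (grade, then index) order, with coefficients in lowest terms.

first term: 16/5*e3 + 8/5*e14 - e15 + 5*e124 + 8*e125 - 2*e345
second term: -16/5*e3 - 8/5*e14 - e15 + 5*e124 - 8*e125 + 2*e345
Answer: 32/5*e3 + 16/5*e14 + 16*e125 - 4*e345


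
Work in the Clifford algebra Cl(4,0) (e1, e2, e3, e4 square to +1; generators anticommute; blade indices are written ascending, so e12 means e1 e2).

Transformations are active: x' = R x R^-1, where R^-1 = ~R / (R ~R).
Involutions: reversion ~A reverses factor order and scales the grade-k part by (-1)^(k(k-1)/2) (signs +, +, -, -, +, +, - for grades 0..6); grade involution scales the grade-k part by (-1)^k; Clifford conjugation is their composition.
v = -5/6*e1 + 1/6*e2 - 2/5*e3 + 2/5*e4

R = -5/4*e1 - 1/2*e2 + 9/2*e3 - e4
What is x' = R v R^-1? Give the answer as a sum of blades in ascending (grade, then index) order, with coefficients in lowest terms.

~R = -5/4*e1 - 1/2*e2 + 9/2*e3 - e4, and R ~R = 369/16, so R^-1 = ~R / (369/16).
R v = -149/120 - 5/8*e12 + 17/4*e13 - 4/3*e14 - 11/20*e23 - 1/30*e24 + 7/5*e34
Answer: 2143/2214*e1 - 1249/11070*e2 - 52/615*e3 - 1618/5535*e4


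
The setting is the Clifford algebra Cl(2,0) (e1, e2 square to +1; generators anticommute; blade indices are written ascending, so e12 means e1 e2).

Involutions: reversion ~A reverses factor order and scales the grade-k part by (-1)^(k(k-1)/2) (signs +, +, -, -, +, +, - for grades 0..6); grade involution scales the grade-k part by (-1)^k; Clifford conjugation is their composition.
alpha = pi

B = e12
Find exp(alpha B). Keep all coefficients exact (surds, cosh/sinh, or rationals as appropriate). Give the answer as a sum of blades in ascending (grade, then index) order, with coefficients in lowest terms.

B^2 = (1)^2*(e12)^2 = 1*(-1) = -1 (a basis 2-blade squares to minus the product of its generators' squares).
B^2 = -1 — B^2 < 0, so the exponential closes trigonometrically: l = 1, alpha*l = pi, so exp(alpha B) = cos(pi) + (sin(pi)/1)*B = -1 + (0)*B.
Answer: -1


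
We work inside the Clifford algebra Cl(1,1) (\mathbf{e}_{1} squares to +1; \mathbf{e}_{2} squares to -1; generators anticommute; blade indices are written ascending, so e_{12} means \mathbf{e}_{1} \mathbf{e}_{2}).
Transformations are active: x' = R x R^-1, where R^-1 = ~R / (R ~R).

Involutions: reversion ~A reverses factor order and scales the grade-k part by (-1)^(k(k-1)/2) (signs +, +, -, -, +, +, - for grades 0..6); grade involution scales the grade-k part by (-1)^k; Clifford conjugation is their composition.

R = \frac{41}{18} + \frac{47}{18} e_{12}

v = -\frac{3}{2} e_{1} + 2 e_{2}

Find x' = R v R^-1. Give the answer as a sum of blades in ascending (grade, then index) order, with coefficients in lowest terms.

~R = \frac{41}{18} - \frac{47}{18} e_{12}, and R ~R = -\frac{44}{27}, so R^-1 = ~R / (-\frac{44}{27}).
R v = -\frac{311}{36} e_{1} + \frac{305}{36} e_{2}
Answer: \frac{13543}{528} e_{1} - \frac{13561}{528} e_{2}


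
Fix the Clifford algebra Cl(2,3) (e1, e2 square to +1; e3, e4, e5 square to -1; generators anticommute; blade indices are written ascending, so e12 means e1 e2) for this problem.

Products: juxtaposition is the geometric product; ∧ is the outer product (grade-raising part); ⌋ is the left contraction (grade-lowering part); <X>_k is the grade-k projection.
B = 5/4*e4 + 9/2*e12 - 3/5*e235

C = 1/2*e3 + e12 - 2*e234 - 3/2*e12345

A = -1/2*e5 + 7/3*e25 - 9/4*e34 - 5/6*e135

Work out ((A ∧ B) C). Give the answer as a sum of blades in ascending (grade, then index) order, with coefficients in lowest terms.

step 1: 5/8*e45 - 9/4*e125 - 35/12*e245 - 81/8*e1234 + 25/24*e1345
step 2: -81/4*e1 - 25/16*e2 + 279/16*e5 + 35/8*e13 + 27/2*e34 + 35/6*e35 + 15/16*e123 - 81/16*e124 - 25/12*e125 + 115/48*e145 - 5/4*e235 + 5/16*e345 + 9/8*e1235 + 5/8*e1245 - 9/2*e1345 - 5/12*e2345
Answer: -81/4*e1 - 25/16*e2 + 279/16*e5 + 35/8*e13 + 27/2*e34 + 35/6*e35 + 15/16*e123 - 81/16*e124 - 25/12*e125 + 115/48*e145 - 5/4*e235 + 5/16*e345 + 9/8*e1235 + 5/8*e1245 - 9/2*e1345 - 5/12*e2345


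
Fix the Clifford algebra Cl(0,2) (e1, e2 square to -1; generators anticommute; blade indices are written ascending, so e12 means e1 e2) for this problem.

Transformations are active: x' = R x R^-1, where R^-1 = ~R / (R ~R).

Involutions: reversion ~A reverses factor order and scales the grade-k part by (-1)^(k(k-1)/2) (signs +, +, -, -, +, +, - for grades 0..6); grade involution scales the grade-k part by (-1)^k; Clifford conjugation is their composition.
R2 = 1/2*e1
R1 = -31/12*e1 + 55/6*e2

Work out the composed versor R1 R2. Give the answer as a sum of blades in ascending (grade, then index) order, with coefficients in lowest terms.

Distribute over the terms of R2 (each basis-blade product reordered to ascending indices, repeated generators contracted through their squares):
R1 (1/2*e1) = 31/24 - 55/12*e12
Answer: 31/24 - 55/12*e12


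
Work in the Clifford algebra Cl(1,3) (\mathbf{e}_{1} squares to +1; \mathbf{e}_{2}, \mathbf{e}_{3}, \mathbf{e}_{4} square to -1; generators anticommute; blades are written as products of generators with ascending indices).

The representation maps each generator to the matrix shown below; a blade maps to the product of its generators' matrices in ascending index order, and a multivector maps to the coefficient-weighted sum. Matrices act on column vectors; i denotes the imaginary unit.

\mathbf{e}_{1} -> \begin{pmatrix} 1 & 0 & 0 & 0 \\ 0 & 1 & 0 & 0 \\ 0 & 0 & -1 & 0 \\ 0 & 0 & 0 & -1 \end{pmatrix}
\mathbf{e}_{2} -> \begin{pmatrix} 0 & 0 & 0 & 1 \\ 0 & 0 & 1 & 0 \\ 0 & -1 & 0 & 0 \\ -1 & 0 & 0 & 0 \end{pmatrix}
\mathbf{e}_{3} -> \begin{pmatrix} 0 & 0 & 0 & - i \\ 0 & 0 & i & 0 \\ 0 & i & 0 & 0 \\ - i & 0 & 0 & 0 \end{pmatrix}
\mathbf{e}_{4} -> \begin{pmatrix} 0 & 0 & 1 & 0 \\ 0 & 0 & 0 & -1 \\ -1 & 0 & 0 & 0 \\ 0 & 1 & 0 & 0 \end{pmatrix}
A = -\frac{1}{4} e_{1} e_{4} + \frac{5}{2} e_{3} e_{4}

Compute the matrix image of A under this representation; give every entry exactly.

Bivector images (products of the table entries): rho(e_{1} e_{4}) = rho(\mathbf{e}_{1})rho(\mathbf{e}_{4}) = \begin{pmatrix} 0 & 0 & 1 & 0 \\ 0 & 0 & 0 & -1 \\ 1 & 0 & 0 & 0 \\ 0 & -1 & 0 & 0 \end{pmatrix}; rho(e_{3} e_{4}) = rho(\mathbf{e}_{3})rho(\mathbf{e}_{4}) = \begin{pmatrix} 0 & - i & 0 & 0 \\ - i & 0 & 0 & 0 \\ 0 & 0 & 0 & - i \\ 0 & 0 & - i & 0 \end{pmatrix}.
M = (-\frac{1}{4})*rho(e_{1} e_{4}) + (\frac{5}{2})*rho(e_{3} e_{4}), summed entrywise:
Answer: \begin{pmatrix} 0 & - \frac{5 i}{2} & - \frac{1}{4} & 0 \\ - \frac{5 i}{2} & 0 & 0 & \frac{1}{4} \\ - \frac{1}{4} & 0 & 0 & - \frac{5 i}{2} \\ 0 & \frac{1}{4} & - \frac{5 i}{2} & 0 \end{pmatrix}


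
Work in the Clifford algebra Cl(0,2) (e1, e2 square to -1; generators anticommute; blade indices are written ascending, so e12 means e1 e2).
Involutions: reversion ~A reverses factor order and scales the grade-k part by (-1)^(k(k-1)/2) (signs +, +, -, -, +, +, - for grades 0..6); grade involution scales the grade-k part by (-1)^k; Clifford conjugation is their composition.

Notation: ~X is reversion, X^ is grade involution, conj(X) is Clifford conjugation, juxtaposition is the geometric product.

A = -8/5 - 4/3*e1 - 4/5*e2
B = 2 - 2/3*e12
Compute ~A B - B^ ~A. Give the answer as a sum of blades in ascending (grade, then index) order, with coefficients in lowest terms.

first term: -16/5 - 32/15*e1 - 112/45*e2 + 16/15*e12
second term: -16/5 - 16/5*e1 - 32/45*e2 + 16/15*e12
Answer: 16/15*e1 - 16/9*e2


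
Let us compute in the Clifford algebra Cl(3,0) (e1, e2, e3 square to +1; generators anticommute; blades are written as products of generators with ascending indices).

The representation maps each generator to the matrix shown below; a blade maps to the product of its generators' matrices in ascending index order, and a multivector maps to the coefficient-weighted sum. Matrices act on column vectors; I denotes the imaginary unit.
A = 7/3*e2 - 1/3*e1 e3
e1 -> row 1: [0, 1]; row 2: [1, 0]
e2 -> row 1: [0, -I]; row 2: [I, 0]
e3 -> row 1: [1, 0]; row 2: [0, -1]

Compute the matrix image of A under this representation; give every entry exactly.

Bivector images (products of the table entries): rho(e1 e3) = rho(e1)rho(e3) = row 1: [0, -1]; row 2: [1, 0].
M = (7/3)*rho(e2) + (-1/3)*rho(e1 e3), summed entrywise:
Answer: row 1: [0, 1/3 - 7*I/3]; row 2: [-1/3 + 7*I/3, 0]


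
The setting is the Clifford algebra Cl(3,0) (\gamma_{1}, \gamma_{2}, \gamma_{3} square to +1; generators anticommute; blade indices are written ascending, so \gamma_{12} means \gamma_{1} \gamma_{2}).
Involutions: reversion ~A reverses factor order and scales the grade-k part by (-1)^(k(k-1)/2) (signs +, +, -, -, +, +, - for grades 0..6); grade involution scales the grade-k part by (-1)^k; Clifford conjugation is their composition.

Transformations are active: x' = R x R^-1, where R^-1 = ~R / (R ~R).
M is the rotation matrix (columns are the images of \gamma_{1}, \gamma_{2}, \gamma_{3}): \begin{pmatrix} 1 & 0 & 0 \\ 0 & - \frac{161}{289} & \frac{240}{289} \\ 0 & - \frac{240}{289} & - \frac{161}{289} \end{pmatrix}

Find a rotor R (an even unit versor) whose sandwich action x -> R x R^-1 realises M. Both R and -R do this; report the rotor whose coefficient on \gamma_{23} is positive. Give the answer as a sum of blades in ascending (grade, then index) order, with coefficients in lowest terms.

Method: write R = a + b12*\gamma_{12} + b13*\gamma_{13} + b23*\gamma_{23} with a^2 + b12^2 + b13^2 + b23^2 = 1 (so R^-1 = ~R). Expanding the columns R e_j ~R gives tr M = 4a^2 - 1 and, from the antisymmetric part, M21 - M12 = -4a*b12, M13 - M31 = 4a*b13, M32 - M23 = -4a*b23.
Here tr M = -\frac{33}{289}, so a^2 = (1 + tr M)/4 = \frac{64}{289} and a = ±\frac{8}{17}. Taking a = \frac{8}{17}: M21 - M12 = 0, M13 - M31 = 0, M32 - M23 = -\frac{480}{289}, giving b12 = 0, b13 = 0, b23 = \frac{15}{17}, i.e. R = \frac{8}{17} + \frac{15}{17} \gamma_{23}.
Its \gamma_{23} coefficient is already positive.
Answer: \frac{8}{17} + \frac{15}{17} \gamma_{23}. Note: both R and -R realise this M (trace -\frac{33}{289}); the covering map identifies them, and the \gamma_{23}-coefficient sign is the tie-breaker.


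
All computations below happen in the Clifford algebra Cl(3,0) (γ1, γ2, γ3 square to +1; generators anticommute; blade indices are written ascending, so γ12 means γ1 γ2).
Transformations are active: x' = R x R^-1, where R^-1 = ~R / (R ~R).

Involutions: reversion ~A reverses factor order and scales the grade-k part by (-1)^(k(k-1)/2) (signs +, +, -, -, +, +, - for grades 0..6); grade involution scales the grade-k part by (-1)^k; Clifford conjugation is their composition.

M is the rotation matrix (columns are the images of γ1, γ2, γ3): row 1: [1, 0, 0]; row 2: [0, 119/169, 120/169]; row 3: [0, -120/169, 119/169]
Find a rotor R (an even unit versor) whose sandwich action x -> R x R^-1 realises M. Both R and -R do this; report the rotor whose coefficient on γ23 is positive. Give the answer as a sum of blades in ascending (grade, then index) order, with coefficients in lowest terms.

Method: write R = a + b12*γ12 + b13*γ13 + b23*γ23 with a^2 + b12^2 + b13^2 + b23^2 = 1 (so R^-1 = ~R). Expanding the columns R e_j ~R gives tr M = 4a^2 - 1 and, from the antisymmetric part, M21 - M12 = -4a*b12, M13 - M31 = 4a*b13, M32 - M23 = -4a*b23.
Here tr M = 407/169, so a^2 = (1 + tr M)/4 = 144/169 and a = ±12/13. Taking a = 12/13: M21 - M12 = 0, M13 - M31 = 0, M32 - M23 = -240/169, giving b12 = 0, b13 = 0, b23 = 5/13, i.e. R = 12/13 + 5/13*γ23.
Its γ23 coefficient is already positive.
Answer: 12/13 + 5/13*γ23. Sheet selection: the two-to-one cover makes ±R indistinguishable at the matrix level (trace 407/169), so uniqueness comes from the required sign on γ23.


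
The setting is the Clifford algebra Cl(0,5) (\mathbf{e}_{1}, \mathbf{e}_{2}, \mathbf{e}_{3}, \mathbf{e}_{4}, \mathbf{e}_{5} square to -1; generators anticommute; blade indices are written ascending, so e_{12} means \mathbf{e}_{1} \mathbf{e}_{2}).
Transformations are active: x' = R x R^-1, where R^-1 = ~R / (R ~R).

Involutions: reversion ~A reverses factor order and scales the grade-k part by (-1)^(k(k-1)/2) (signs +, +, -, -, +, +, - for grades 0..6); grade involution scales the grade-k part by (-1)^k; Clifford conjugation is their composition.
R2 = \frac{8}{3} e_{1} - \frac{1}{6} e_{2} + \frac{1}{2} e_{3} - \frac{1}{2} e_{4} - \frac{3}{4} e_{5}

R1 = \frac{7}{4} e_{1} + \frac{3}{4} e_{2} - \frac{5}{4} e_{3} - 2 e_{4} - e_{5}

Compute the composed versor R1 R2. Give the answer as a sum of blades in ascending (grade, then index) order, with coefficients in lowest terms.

Distribute over the terms of R1 (each basis-blade product reordered to ascending indices, repeated generators contracted through their squares):
(\frac{7}{4} e_{1}) R2 = -\frac{14}{3} - \frac{7}{24} e_{12} + \frac{7}{8} e_{13} - \frac{7}{8} e_{14} - \frac{21}{16} e_{15}
(\frac{3}{4} e_{2}) R2 = \frac{1}{8} - 2 e_{12} + \frac{3}{8} e_{23} - \frac{3}{8} e_{24} - \frac{9}{16} e_{25}
(-\frac{5}{4} e_{3}) R2 = \frac{5}{8} + \frac{10}{3} e_{13} - \frac{5}{24} e_{23} + \frac{5}{8} e_{34} + \frac{15}{16} e_{35}
(-2 e_{4}) R2 = -1 + \frac{16}{3} e_{14} - \frac{1}{3} e_{24} + e_{34} + \frac{3}{2} e_{45}
(-e_{5}) R2 = -\frac{3}{4} + \frac{8}{3} e_{15} - \frac{1}{6} e_{25} + \frac{1}{2} e_{35} - \frac{1}{2} e_{45}
Summing the partial products and collecting blades:
Answer: -\frac{17}{3} - \frac{55}{24} e_{12} + \frac{101}{24} e_{13} + \frac{107}{24} e_{14} + \frac{65}{48} e_{15} + \frac{1}{6} e_{23} - \frac{17}{24} e_{24} - \frac{35}{48} e_{25} + \frac{13}{8} e_{34} + \frac{23}{16} e_{35} + e_{45}


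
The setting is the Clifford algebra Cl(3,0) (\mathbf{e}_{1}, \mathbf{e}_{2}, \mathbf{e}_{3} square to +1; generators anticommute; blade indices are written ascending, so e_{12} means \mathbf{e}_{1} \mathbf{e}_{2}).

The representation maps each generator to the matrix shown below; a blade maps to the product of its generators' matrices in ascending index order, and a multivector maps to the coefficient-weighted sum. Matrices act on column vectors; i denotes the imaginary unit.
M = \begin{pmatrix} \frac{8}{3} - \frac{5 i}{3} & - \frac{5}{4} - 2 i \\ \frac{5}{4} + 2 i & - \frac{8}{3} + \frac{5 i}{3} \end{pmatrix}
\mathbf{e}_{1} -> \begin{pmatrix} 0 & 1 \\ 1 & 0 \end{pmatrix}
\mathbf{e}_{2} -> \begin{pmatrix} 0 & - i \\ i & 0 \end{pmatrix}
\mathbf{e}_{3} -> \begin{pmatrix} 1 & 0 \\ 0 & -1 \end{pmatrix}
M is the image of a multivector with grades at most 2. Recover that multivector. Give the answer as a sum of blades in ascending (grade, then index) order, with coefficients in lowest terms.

Method: 1, rho(e_{1}), rho(e_{2}), rho(e_{3}) form a trace-orthogonal basis of the 2x2 complex matrices (tr(X Y) = 2 if X = Y, else 0), so M = m0*1 + m1*rho(e_{1}) + m2*rho(e_{2}) + m3*rho(e_{3}) with m0 = tr(M)/2 = 0, m1 = tr(M rho(e_{1}))/2 = 0, m2 = tr(M rho(e_{2}))/2 = 2 - \frac{5 i}{4}, m3 = tr(M rho(e_{3}))/2 = \frac{8}{3} - \frac{5 i}{3}.
Multiplying table entries, the bivector images are rho(e_{12}) = i*rho(e_{3}), rho(e_{13}) = -i*rho(e_{2}), rho(e_{23}) = i*rho(e_{1}); with real blade coefficients the real parts of m0..m3 are the coefficients of 1, e_{1}, e_{2}, e_{3} and the imaginary parts give the bivectors (e_{23}: Im m1, e_{13}: -Im m2, e_{12}: Im m3).
Answer: 2 e_{2} + \frac{8}{3} e_{3} - \frac{5}{3} e_{12} + \frac{5}{4} e_{13}


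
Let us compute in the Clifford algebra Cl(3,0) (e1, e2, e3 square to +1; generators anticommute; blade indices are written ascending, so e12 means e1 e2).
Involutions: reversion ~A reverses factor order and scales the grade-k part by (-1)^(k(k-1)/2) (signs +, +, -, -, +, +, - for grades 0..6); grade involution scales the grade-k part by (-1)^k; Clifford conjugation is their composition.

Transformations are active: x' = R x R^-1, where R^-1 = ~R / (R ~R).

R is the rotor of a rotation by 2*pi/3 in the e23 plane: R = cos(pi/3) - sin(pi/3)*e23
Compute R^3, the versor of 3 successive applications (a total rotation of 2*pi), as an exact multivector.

Because a rotor carries half the rotation angle, composing 3 copies of this e23-plane rotor multiplies the phase: 3*(pi/3) = pi, hence R^3 = cos(pi) - sin(pi)*e23.
cos(pi) = -1 and sin(pi) = 0, so R^3 = -1. The total rotation 2*pi is 1 full turn, so every vector returns to itself, yet the rotor is -1, on the OTHER sheet of the double cover (an odd number of 2*pi turns).
Answer: -1


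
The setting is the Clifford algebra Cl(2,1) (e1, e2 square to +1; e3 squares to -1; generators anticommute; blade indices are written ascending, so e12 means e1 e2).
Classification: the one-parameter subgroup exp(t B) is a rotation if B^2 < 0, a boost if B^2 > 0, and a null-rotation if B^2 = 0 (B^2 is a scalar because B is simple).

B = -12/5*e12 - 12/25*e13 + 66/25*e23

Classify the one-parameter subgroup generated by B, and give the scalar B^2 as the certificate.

B^2 term by term: the squares give (-12/5)^2*(e12)^2 + (-12/25)^2*(e13)^2 + (66/25)^2*(e23)^2 = 144/25*(-1) + 144/625*(+1) + 4356/625*(+1) = 36/25 (each basis 2-blade squares to minus the product of its generators' squares); cross terms between blades sharing an index anticommute and cancel. So B^2 = 36/25.
Answer: boost, certificate B^2 = 36/25. Note: conjugating B changes its blade decomposition but never the scalar B^2 = 36/25, whose sign settles the classification.


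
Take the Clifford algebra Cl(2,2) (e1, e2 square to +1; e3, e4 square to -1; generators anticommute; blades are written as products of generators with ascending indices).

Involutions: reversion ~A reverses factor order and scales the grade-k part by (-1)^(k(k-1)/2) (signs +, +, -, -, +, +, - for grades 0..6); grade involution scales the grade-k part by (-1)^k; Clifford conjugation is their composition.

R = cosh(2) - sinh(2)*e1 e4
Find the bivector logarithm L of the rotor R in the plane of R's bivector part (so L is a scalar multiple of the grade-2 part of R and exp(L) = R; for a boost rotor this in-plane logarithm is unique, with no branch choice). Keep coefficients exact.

The scalar part of R is cosh(2), which determines |rapidity| via cosh; the sign lives in the bivector part, and pairing them (bivector part over sinh of the rapidity = the plane) gives the unique in-plane L = rapidity * plane.
Concretely: cosh(rapidity) = cosh(2) gives rapidity = ±2, and since rapidity/sinh(rapidity) is even the sign is immaterial: L = (rapidity/sinh(rapidity)) * <R>_2 = (2/sinh(2)) * <R>_2.
Answer: -2*e1 e4


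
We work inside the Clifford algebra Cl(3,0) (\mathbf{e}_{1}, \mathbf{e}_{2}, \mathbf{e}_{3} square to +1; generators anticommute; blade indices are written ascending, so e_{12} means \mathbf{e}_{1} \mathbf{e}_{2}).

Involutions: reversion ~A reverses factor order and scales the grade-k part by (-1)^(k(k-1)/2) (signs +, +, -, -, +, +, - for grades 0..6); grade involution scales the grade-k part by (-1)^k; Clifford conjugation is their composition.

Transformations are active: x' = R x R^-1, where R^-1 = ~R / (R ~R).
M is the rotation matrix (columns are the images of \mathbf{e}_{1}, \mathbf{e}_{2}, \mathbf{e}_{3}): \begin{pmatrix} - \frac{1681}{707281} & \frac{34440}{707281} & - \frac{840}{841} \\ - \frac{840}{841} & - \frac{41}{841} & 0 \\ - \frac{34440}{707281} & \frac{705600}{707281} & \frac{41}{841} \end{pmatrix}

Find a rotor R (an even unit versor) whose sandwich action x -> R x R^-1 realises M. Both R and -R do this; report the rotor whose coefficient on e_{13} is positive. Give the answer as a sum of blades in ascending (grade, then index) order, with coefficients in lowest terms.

Method: write R = a + b12*e_{12} + b13*e_{13} + b23*e_{23} with a^2 + b12^2 + b13^2 + b23^2 = 1 (so R^-1 = ~R). Expanding the columns R e_j ~R gives tr M = 4a^2 - 1 and, from the antisymmetric part, M21 - M12 = -4a*b12, M13 - M31 = 4a*b13, M32 - M23 = -4a*b23.
Here tr M = -\frac{1681}{707281}, so a^2 = (1 + tr M)/4 = \frac{176400}{707281} and a = ±\frac{420}{841}. Taking a = \frac{420}{841}: M21 - M12 = -\frac{740880}{707281}, M13 - M31 = -\frac{672000}{707281}, M32 - M23 = \frac{705600}{707281}, giving b12 = \frac{441}{841}, b13 = -\frac{400}{841}, b23 = -\frac{420}{841}, i.e. R = \frac{420}{841} + \frac{441}{841} e_{12} - \frac{400}{841} e_{13} - \frac{420}{841} e_{23}.
Its e_{13} coefficient is negative, so report the other preimage -R.
Answer: -\frac{420}{841} - \frac{441}{841} e_{12} + \frac{400}{841} e_{13} + \frac{420}{841} e_{23}. Sheet selection: the two-to-one cover makes ±R indistinguishable at the matrix level (trace -\frac{1681}{707281}), so uniqueness comes from the required sign on e_{13}.
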